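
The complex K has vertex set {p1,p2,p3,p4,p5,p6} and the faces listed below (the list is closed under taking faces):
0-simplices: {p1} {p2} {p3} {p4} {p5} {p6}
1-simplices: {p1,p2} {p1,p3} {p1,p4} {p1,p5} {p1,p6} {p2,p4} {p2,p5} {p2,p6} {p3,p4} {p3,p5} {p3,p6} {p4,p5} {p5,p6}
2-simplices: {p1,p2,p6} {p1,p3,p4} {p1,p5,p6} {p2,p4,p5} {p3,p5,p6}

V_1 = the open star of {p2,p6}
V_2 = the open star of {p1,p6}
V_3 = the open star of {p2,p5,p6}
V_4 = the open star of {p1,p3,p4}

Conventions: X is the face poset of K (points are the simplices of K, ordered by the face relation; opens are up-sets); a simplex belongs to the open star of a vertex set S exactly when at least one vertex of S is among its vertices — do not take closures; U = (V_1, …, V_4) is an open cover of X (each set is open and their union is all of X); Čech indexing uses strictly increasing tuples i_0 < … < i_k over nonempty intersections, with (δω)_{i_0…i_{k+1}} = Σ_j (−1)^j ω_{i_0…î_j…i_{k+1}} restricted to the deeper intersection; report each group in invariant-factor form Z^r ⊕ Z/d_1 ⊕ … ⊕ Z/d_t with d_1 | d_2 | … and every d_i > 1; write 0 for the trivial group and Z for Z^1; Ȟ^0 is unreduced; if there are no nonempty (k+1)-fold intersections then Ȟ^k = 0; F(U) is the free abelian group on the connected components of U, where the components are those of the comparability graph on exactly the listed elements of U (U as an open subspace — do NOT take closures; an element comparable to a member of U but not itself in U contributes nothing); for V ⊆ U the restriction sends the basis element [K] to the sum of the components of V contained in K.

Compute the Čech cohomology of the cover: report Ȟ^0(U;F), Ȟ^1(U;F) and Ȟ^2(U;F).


Ȟ^0(U;F) ≅ Z, Ȟ^1(U;F) ≅ Z^2 and Ȟ^2(U;F) ≅ 0

nonempty intersections:
  V1={{p2},{p6},{p1,p2},{p1,p6},{p2,p4},{p2,p5},{p2,p6},{p3,p6},{p5,p6},{p1,p2,p6},{p1,p5,p6},{p2,p4,p5},{p3,p5,p6}} V2={{p1},{p6},{p1,p2},{p1,p3},{p1,p4},{p1,p5},{p1,p6},{p2,p6},{p3,p6},{p5,p6},{p1,p2,p6},{p1,p3,p4},{p1,p5,p6},{p3,p5,p6}} V3={{p2},{p5},{p6},{p1,p2},{p1,p5},{p1,p6},{p2,p4},{p2,p5},{p2,p6},{p3,p5},{p3,p6},{p4,p5},{p5,p6},{p1,p2,p6},{p1,p5,p6},{p2,p4,p5},{p3,p5,p6}} V4={{p1},{p3},{p4},{p1,p2},{p1,p3},{p1,p4},{p1,p5},{p1,p6},{p2,p4},{p3,p4},{p3,p5},{p3,p6},{p4,p5},{p1,p2,p6},{p1,p3,p4},{p1,p5,p6},{p2,p4,p5},{p3,p5,p6}}
  V12={{p6},{p1,p2},{p1,p6},{p2,p6},{p3,p6},{p5,p6},{p1,p2,p6},{p1,p5,p6},{p3,p5,p6}} V13={{p2},{p6},{p1,p2},{p1,p6},{p2,p4},{p2,p5},{p2,p6},{p3,p6},{p5,p6},{p1,p2,p6},{p1,p5,p6},{p2,p4,p5},{p3,p5,p6}} V14={{p1,p2},{p1,p6},{p2,p4},{p3,p6},{p1,p2,p6},{p1,p5,p6},{p2,p4,p5},{p3,p5,p6}} V23={{p6},{p1,p2},{p1,p5},{p1,p6},{p2,p6},{p3,p6},{p5,p6},{p1,p2,p6},{p1,p5,p6},{p3,p5,p6}} V24={{p1},{p1,p2},{p1,p3},{p1,p4},{p1,p5},{p1,p6},{p3,p6},{p1,p2,p6},{p1,p3,p4},{p1,p5,p6},{p3,p5,p6}} V34={{p1,p2},{p1,p5},{p1,p6},{p2,p4},{p3,p5},{p3,p6},{p4,p5},{p1,p2,p6},{p1,p5,p6},{p2,p4,p5},{p3,p5,p6}}
  V123={{p6},{p1,p2},{p1,p6},{p2,p6},{p3,p6},{p5,p6},{p1,p2,p6},{p1,p5,p6},{p3,p5,p6}} V124={{p1,p2},{p1,p6},{p3,p6},{p1,p2,p6},{p1,p5,p6},{p3,p5,p6}} V134={{p1,p2},{p1,p6},{p2,p4},{p3,p6},{p1,p2,p6},{p1,p5,p6},{p2,p4,p5},{p3,p5,p6}} V234={{p1,p2},{p1,p5},{p1,p6},{p3,p6},{p1,p2,p6},{p1,p5,p6},{p3,p5,p6}}
  V1234={{p1,p2},{p1,p6},{p3,p6},{p1,p2,p6},{p1,p5,p6},{p3,p5,p6}}
components per intersection:
  V1: {{p2},{p6},{p1,p2},{p1,p6},{p2,p4},{p2,p5},{p2,p6},{p3,p6},{p5,p6},{p1,p2,p6},{p1,p5,p6},{p2,p4,p5},{p3,p5,p6}}
  V2: {{p1},{p6},{p1,p2},{p1,p3},{p1,p4},{p1,p5},{p1,p6},{p2,p6},{p3,p6},{p5,p6},{p1,p2,p6},{p1,p3,p4},{p1,p5,p6},{p3,p5,p6}}
  V3: {{p2},{p5},{p6},{p1,p2},{p1,p5},{p1,p6},{p2,p4},{p2,p5},{p2,p6},{p3,p5},{p3,p6},{p4,p5},{p5,p6},{p1,p2,p6},{p1,p5,p6},{p2,p4,p5},{p3,p5,p6}}
  V4: {{p1},{p3},{p4},{p1,p2},{p1,p3},{p1,p4},{p1,p5},{p1,p6},{p2,p4},{p3,p4},{p3,p5},{p3,p6},{p4,p5},{p1,p2,p6},{p1,p3,p4},{p1,p5,p6},{p2,p4,p5},{p3,p5,p6}}
  V12: {{p6},{p1,p2},{p1,p6},{p2,p6},{p3,p6},{p5,p6},{p1,p2,p6},{p1,p5,p6},{p3,p5,p6}}
  V13: {{p2},{p6},{p1,p2},{p1,p6},{p2,p4},{p2,p5},{p2,p6},{p3,p6},{p5,p6},{p1,p2,p6},{p1,p5,p6},{p2,p4,p5},{p3,p5,p6}}
  V14: {{p1,p2},{p1,p6},{p1,p2,p6},{p1,p5,p6}} {{p2,p4},{p2,p4,p5}} {{p3,p6},{p3,p5,p6}}
  V23: {{p6},{p1,p2},{p1,p5},{p1,p6},{p2,p6},{p3,p6},{p5,p6},{p1,p2,p6},{p1,p5,p6},{p3,p5,p6}}
  V24: {{p1},{p1,p2},{p1,p3},{p1,p4},{p1,p5},{p1,p6},{p1,p2,p6},{p1,p3,p4},{p1,p5,p6}} {{p3,p6},{p3,p5,p6}}
  V34: {{p1,p2},{p1,p5},{p1,p6},{p1,p2,p6},{p1,p5,p6}} {{p2,p4},{p4,p5},{p2,p4,p5}} {{p3,p5},{p3,p6},{p3,p5,p6}}
  V123: {{p6},{p1,p2},{p1,p6},{p2,p6},{p3,p6},{p5,p6},{p1,p2,p6},{p1,p5,p6},{p3,p5,p6}}
  V124: {{p1,p2},{p1,p6},{p1,p2,p6},{p1,p5,p6}} {{p3,p6},{p3,p5,p6}}
  V134: {{p1,p2},{p1,p6},{p1,p2,p6},{p1,p5,p6}} {{p2,p4},{p2,p4,p5}} {{p3,p6},{p3,p5,p6}}
  V234: {{p1,p2},{p1,p5},{p1,p6},{p1,p2,p6},{p1,p5,p6}} {{p3,p6},{p3,p5,p6}}
  V1234: {{p1,p2},{p1,p6},{p1,p2,p6},{p1,p5,p6}} {{p3,p6},{p3,p5,p6}}
C dims 4,11,8,2; δ0: rk 3, SNF 1^3; δ1: rk 6, SNF 1^6; δ2: rk 2, SNF 1^2
Ȟ^0: (4−3)−0=1 ⇒ Z
Ȟ^1: (11−6)−3=2 ⇒ Z^2
Ȟ^2: (8−2)−6=0 ⇒ 0


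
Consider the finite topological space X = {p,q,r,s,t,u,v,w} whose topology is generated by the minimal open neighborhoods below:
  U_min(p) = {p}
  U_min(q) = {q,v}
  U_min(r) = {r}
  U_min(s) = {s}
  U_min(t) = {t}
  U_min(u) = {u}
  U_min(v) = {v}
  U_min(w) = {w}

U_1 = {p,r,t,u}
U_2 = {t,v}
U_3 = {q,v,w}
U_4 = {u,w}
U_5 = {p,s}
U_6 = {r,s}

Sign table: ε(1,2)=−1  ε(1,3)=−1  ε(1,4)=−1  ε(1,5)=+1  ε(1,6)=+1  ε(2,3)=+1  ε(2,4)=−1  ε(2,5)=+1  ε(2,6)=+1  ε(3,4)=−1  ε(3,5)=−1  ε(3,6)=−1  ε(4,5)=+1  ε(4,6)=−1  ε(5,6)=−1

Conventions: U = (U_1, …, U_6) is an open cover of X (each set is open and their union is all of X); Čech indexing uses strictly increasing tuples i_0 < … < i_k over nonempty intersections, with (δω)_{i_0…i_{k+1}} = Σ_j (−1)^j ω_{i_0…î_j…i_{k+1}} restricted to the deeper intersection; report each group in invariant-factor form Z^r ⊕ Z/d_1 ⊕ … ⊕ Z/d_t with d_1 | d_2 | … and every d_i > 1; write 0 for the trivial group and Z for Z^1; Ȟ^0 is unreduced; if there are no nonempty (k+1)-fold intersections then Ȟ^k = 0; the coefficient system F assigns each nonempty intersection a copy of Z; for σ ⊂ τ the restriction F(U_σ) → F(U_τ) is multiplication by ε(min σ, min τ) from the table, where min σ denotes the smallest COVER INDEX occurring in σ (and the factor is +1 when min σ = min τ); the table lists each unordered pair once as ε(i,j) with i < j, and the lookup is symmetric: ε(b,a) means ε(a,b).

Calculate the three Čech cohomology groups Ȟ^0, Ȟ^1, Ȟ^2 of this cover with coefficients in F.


nerve simplices:
  U12={t} U14={u} U15={p} U16={r} U23={v} U34={w} U56={s}
C dims 6,7; δ0: rk 6, SNF 1^5·2
degree 0: 6−6−0 = 0 → Ȟ^0 ≅ 0
degree 1: 7−0−6 = 1 plus torsion [2] → Ȟ^1 ≅ Z ⊕ Z/2
degree 2: 0−0−0 = 0 → Ȟ^2 ≅ 0

Ȟ^0(U;F) ≅ 0; Ȟ^1(U;F) ≅ Z ⊕ Z/2; Ȟ^2(U;F) ≅ 0


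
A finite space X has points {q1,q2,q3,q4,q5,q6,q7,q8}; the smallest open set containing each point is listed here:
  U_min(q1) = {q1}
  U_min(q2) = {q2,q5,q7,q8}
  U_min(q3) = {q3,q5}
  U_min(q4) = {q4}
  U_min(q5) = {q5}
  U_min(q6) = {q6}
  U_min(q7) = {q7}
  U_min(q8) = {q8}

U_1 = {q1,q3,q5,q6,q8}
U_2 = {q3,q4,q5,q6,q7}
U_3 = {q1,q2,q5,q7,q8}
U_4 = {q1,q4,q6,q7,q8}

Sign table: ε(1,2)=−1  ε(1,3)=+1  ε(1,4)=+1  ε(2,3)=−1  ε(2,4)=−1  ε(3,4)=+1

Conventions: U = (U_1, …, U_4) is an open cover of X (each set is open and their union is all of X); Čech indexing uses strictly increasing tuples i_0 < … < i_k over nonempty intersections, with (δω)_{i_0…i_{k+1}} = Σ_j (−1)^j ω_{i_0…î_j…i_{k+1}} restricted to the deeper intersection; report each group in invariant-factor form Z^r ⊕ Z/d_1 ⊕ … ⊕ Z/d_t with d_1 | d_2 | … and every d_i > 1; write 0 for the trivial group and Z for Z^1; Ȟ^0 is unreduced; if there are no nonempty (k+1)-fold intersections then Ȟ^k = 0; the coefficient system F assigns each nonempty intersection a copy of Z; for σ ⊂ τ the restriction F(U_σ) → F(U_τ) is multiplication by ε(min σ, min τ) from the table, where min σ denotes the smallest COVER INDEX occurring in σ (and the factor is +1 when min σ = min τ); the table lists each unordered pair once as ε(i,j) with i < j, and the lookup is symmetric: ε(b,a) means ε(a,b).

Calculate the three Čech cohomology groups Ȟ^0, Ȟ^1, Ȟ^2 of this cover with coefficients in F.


nonempty intersections:
  U12={q3,q5,q6} U13={q1,q5,q8} U14={q1,q6,q8} U23={q5,q7} U24={q4,q6,q7} U34={q1,q7,q8}
  U123={q5} U124={q6} U134={q1,q8} U234={q7}
C dims 4,6,4; δ0: rk 3, SNF 1^3; δ1: rk 3, SNF 1^3
Ȟ^0: (4−3)−0=1 ⇒ Z
Ȟ^1: (6−3)−3=0 ⇒ 0
Ȟ^2: (4−0)−3=1 ⇒ Z

Ȟ^0(U;F) ≅ Z; Ȟ^1(U;F) ≅ 0; Ȟ^2(U;F) ≅ Z


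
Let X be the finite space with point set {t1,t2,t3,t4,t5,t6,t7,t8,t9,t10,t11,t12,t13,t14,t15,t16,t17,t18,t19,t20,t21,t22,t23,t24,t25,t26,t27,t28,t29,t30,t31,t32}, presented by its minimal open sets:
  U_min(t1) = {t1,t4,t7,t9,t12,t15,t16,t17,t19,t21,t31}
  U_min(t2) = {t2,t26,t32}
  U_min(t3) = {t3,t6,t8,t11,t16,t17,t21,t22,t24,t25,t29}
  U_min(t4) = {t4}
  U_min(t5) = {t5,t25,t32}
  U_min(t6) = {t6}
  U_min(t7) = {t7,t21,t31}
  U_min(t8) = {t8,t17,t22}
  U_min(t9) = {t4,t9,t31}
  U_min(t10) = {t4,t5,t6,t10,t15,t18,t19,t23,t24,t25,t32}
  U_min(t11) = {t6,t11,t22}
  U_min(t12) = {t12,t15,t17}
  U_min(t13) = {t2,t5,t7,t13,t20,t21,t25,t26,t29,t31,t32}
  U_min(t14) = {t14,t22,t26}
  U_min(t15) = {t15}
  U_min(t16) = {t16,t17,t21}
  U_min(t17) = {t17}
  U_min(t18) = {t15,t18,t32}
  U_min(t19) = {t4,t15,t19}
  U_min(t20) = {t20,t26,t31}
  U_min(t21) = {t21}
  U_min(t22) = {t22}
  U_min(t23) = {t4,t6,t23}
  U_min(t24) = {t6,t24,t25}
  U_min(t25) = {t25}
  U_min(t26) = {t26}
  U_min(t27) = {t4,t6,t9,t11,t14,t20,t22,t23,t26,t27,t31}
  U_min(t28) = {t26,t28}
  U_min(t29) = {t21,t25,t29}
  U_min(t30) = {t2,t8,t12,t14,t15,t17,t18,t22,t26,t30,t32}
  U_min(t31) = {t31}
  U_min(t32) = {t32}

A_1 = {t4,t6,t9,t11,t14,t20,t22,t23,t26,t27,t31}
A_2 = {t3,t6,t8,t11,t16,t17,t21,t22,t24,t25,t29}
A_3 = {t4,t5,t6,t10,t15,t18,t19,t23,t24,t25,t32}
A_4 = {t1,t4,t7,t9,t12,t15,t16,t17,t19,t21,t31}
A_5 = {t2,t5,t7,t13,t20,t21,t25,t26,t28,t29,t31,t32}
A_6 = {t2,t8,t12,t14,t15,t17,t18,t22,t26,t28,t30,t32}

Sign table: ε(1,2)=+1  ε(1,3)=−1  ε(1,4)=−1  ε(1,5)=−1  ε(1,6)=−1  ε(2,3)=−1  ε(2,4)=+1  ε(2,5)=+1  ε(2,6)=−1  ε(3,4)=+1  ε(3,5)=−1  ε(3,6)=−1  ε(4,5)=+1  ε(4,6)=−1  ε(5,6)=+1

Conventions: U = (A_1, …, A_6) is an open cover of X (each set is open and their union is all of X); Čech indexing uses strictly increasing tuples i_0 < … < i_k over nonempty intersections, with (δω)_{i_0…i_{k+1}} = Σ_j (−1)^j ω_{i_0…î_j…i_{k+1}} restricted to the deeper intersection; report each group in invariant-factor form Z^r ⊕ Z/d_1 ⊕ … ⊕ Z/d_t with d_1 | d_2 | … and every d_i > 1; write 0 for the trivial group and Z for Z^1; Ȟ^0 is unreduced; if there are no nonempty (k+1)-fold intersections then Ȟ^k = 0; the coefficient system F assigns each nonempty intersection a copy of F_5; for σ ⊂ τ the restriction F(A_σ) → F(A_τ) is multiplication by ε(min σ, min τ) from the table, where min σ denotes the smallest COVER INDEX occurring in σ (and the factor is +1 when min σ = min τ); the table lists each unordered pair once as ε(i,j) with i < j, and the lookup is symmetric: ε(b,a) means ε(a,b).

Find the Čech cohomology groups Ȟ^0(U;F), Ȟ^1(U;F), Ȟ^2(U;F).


Ȟ^0(U;F) ≅ 0; Ȟ^1(U;F) ≅ 0; Ȟ^2(U;F) ≅ Z/5

nonempty intersections:
  A12={t6,t11,t22} A13={t4,t6,t23} A14={t4,t9,t31} A15={t20,t26,t31} A16={t14,t22,t26} A23={t6,t24,t25} A24={t16,t17,t21} A25={t21,t25,t29} A26={t8,t17,t22} A34={t4,t15,t19} A35={t5,t25,t32} A36={t15,t18,t32} A45={t7,t21,t31} A46={t12,t15,t17} A56={t2,t26,t28,t32}
  A123={t6} A126={t22} A134={t4} A145={t31} A156={t26} A235={t25} A245={t21} A246={t17} A346={t15} A356={t32}
C dims 6,15,10; δ0: rk_F5 6; δ1: rk_F5 9
Ȟ^0: (6−6)−0=0 ⇒ 0
Ȟ^1: (15−9)−6=0 ⇒ 0
Ȟ^2: (10−0)−9=1 ⇒ Z/5


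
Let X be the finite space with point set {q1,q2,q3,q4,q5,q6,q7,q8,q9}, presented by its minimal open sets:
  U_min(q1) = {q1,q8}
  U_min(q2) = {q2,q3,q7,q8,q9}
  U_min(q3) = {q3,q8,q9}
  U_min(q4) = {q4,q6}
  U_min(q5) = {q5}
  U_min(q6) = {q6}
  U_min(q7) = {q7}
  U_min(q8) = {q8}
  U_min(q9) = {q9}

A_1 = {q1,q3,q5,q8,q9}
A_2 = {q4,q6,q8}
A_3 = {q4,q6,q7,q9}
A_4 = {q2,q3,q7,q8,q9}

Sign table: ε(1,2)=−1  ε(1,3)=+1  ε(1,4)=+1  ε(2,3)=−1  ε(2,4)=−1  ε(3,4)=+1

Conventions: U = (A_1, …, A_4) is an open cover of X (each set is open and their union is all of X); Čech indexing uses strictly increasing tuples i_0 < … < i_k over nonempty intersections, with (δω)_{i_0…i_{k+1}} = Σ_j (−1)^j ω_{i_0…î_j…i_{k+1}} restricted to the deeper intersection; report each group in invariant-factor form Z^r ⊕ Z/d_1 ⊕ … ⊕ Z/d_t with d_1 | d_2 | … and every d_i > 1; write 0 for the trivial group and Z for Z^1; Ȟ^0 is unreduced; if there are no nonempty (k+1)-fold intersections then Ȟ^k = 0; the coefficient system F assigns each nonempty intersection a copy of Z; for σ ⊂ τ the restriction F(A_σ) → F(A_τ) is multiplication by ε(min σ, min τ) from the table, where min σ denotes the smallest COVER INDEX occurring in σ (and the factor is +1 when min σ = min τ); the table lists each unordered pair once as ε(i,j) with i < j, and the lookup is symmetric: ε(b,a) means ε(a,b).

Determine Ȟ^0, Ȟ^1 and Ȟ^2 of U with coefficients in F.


Ȟ^0 = Z; Ȟ^1 = Z; Ȟ^2 = 0

cover nerve:
  A12={q8} A13={q9} A14={q3,q8,q9} A23={q4,q6} A24={q8} A34={q7,q9}
  A124={q8} A134={q9}
C dims 4,6,2; δ0: rk 3, SNF 1^3; δ1: rk 2, SNF 1^2
Ȟ^0: (4−3)−0=1 ⇒ Z
Ȟ^1: (6−2)−3=1 ⇒ Z
Ȟ^2: (2−0)−2=0 ⇒ 0


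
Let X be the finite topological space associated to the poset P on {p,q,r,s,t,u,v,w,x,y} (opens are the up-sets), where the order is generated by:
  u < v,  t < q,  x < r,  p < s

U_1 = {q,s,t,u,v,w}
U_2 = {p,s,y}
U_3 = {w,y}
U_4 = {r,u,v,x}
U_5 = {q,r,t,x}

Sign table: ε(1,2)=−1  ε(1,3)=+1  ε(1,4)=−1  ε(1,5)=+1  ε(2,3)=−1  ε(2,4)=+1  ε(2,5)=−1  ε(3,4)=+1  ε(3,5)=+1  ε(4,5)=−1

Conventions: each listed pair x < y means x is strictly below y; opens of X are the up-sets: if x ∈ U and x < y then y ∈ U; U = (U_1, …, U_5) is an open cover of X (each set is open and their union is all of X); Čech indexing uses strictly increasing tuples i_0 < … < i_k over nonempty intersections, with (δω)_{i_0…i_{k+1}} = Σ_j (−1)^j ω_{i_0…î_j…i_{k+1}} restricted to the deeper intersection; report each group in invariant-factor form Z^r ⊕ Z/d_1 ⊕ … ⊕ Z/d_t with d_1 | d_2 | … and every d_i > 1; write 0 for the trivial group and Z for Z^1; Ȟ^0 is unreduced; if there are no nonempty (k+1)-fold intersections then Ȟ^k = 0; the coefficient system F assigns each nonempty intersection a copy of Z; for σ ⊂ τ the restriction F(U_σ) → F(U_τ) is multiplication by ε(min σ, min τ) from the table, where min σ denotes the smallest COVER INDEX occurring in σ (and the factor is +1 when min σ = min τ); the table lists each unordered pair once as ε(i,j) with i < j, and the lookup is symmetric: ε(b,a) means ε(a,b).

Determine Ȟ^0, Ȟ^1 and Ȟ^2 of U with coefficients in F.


intersection data:
  U12={s} U13={w} U14={u,v} U15={q,t} U23={y} U45={r,x}
C dims 5,6; δ0: rk 4, SNF 1^4
Ȟ^0 = (5 − 4) − 0 = 1, so Ȟ^0 ≅ Z
Ȟ^1 = (6 − 0) − 4 = 2, so Ȟ^1 ≅ Z^2
Ȟ^2 = (0 − 0) − 0 = 0, so Ȟ^2 ≅ 0

Ȟ^0 = Z; Ȟ^1 = Z^2; Ȟ^2 = 0


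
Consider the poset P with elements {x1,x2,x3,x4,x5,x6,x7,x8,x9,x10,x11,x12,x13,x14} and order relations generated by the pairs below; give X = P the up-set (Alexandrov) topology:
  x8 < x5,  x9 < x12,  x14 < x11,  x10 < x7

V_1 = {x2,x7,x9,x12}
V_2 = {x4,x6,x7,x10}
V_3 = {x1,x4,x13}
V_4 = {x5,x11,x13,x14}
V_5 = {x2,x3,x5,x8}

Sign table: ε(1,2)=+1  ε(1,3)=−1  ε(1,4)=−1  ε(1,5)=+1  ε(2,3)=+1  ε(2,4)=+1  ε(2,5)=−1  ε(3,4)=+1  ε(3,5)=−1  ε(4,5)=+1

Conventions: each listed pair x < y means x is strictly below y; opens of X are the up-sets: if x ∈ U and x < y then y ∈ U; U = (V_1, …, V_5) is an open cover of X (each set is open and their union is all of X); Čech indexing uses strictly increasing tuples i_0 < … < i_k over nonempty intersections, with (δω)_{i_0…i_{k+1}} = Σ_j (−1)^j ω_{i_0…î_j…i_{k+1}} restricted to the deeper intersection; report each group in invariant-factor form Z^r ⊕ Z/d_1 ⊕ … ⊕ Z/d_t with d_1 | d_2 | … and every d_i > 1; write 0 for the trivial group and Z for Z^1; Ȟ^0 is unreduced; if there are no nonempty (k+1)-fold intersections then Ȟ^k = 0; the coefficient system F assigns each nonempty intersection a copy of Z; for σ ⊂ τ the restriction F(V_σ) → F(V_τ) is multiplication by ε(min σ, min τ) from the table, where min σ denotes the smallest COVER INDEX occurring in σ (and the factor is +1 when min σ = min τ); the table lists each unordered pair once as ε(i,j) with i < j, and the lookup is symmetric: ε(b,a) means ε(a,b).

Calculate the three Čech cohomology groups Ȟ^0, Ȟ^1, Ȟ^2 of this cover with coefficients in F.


Ȟ^0 ≅ Z, Ȟ^1 ≅ Z and Ȟ^2 ≅ 0

nerve simplices:
  V12={x7} V15={x2} V23={x4} V34={x13} V45={x5}
C dims 5,5; δ0: rk 4, SNF 1^4
degree 0: 5−4−0 = 1 → Ȟ^0 ≅ Z
degree 1: 5−0−4 = 1 → Ȟ^1 ≅ Z
degree 2: 0−0−0 = 0 → Ȟ^2 ≅ 0


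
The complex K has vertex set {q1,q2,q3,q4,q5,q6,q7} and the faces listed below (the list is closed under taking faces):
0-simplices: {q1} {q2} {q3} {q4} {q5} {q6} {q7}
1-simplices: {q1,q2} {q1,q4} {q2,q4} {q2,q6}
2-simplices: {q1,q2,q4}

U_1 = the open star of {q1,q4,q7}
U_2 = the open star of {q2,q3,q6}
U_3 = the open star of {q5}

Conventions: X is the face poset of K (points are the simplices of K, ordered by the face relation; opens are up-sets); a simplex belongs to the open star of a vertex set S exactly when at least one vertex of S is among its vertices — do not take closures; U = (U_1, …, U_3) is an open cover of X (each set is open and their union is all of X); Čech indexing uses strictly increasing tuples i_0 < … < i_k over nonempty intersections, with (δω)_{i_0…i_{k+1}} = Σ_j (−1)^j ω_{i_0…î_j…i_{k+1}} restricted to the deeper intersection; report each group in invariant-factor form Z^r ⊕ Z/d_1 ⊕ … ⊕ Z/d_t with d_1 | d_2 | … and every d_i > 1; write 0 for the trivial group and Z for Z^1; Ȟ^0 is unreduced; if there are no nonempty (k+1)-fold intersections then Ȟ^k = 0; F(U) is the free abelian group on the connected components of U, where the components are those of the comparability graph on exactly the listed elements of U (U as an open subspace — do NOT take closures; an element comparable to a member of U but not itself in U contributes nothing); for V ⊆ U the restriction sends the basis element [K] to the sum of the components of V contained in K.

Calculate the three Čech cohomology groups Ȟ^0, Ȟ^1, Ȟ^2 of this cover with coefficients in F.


Ȟ^0 ≅ Z^4,  Ȟ^1 ≅ 0,  Ȟ^2 ≅ 0

nerve of the cover:
  U1={{q1},{q4},{q7},{q1,q2},{q1,q4},{q2,q4},{q1,q2,q4}} U2={{q2},{q3},{q6},{q1,q2},{q2,q4},{q2,q6},{q1,q2,q4}} U3={{q5}}
  U12={{q1,q2},{q2,q4},{q1,q2,q4}}
components per intersection:
  U1: {{q1},{q4},{q1,q2},{q1,q4},{q2,q4},{q1,q2,q4}} {{q7}}
  U2: {{q2},{q6},{q1,q2},{q2,q4},{q2,q6},{q1,q2,q4}} {{q3}}
  U3: {{q5}}
  U12: {{q1,q2},{q2,q4},{q1,q2,q4}}
C dims 5,1; δ0: rk 1, SNF 1^1
Ȟ^0 = (5 − 1) − 0 = 4, so Ȟ^0 ≅ Z^4
Ȟ^1 = (1 − 0) − 1 = 0, so Ȟ^1 ≅ 0
Ȟ^2 = (0 − 0) − 0 = 0, so Ȟ^2 ≅ 0


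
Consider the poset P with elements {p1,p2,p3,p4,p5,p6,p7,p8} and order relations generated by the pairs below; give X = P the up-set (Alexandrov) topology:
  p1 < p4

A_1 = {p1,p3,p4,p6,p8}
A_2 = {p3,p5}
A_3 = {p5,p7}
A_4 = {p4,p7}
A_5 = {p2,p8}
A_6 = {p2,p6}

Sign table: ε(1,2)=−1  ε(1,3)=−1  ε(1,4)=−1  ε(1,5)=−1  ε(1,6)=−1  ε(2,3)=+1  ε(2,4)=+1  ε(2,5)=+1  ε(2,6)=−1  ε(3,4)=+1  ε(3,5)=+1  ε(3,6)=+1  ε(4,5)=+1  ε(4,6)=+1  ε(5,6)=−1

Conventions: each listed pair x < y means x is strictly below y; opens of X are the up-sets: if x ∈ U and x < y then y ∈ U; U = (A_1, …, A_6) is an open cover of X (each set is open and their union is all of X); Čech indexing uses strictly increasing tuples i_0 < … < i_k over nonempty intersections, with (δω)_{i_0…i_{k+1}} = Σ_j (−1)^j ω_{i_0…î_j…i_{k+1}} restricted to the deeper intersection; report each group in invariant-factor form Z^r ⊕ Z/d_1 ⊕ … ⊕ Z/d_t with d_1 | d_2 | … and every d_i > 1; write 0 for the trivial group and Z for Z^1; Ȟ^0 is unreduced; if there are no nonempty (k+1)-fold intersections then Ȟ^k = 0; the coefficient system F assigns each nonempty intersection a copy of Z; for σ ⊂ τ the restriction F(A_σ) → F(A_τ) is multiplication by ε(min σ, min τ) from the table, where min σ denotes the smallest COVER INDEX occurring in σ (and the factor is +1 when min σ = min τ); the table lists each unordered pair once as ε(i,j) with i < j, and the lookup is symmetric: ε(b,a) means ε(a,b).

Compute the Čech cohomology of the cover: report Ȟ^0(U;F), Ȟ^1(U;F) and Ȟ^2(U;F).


cover nerve:
  A12={p3} A14={p4} A15={p8} A16={p6} A23={p5} A34={p7} A56={p2}
C dims 6,7; δ0: rk 6, SNF 1^5·2
Ȟ^0: (6−6)−0=0 ⇒ 0
Ȟ^1: (7−0)−6=1 plus torsion [2] ⇒ Z ⊕ Z/2
Ȟ^2: (0−0)−0=0 ⇒ 0

Ȟ^0 ≅ 0,  Ȟ^1 ≅ Z ⊕ Z/2,  Ȟ^2 ≅ 0


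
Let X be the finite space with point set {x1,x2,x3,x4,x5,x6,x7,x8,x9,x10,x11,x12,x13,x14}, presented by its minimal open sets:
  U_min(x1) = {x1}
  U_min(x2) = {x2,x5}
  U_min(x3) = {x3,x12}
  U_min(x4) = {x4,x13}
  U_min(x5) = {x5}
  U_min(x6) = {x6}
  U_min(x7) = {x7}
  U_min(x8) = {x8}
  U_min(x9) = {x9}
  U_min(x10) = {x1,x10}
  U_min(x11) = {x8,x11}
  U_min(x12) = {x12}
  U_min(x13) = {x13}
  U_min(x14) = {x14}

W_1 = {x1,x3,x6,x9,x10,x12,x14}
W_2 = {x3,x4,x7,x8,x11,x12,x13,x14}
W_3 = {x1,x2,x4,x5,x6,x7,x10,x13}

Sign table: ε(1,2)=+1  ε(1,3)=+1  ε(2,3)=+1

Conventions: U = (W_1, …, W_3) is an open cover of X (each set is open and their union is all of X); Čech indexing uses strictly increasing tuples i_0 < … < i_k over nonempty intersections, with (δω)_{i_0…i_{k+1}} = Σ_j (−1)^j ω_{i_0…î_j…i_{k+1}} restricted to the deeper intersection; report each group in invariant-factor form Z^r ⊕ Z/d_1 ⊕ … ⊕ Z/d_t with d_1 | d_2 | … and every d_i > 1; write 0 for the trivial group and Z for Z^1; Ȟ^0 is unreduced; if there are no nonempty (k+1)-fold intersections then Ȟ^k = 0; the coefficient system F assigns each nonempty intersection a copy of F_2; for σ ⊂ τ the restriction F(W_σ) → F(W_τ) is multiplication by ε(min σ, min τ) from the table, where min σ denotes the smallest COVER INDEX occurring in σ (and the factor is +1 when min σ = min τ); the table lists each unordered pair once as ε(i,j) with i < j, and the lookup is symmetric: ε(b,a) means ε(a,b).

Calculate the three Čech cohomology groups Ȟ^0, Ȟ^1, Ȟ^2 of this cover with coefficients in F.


Ȟ^0(U;F) ≅ Z/2; Ȟ^1(U;F) ≅ Z/2; Ȟ^2(U;F) ≅ 0

nerve of the cover:
  W12={x3,x12,x14} W13={x1,x6,x10} W23={x4,x7,x13}
C dims 3,3; δ0: rk_F2 2
Ȟ^0 = (3 − 2) − 0 = 1, so Ȟ^0 ≅ Z/2
Ȟ^1 = (3 − 0) − 2 = 1, so Ȟ^1 ≅ Z/2
Ȟ^2 = (0 − 0) − 0 = 0, so Ȟ^2 ≅ 0


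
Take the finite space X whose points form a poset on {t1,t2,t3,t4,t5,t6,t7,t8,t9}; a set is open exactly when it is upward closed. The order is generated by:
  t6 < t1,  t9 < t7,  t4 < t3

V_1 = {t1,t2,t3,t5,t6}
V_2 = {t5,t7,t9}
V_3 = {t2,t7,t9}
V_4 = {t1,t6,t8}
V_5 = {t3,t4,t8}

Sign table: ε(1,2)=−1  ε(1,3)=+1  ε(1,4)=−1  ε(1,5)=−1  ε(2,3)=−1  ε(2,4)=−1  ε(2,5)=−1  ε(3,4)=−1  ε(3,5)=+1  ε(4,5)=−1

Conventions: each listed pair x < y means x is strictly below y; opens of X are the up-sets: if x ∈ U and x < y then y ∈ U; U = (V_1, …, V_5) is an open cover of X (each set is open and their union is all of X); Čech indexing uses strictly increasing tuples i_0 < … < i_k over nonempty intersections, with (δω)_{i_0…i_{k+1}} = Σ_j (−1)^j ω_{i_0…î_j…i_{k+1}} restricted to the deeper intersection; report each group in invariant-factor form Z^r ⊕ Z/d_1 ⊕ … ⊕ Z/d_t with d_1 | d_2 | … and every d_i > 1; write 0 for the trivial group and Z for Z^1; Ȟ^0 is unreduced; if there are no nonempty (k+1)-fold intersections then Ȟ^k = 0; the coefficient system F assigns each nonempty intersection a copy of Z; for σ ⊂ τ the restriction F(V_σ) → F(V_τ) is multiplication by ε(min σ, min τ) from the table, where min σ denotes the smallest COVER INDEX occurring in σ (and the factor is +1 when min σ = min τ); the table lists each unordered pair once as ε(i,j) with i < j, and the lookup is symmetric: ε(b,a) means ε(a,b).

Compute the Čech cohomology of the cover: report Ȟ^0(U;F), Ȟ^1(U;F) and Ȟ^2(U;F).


cover nerve:
  V12={t5} V13={t2} V14={t1,t6} V15={t3} V23={t7,t9} V45={t8}
C dims 5,6; δ0: rk 5, SNF 1^4·2
Ȟ^0: (5−5)−0=0 ⇒ 0
Ȟ^1: (6−0)−5=1 plus torsion [2] ⇒ Z ⊕ Z/2
Ȟ^2: (0−0)−0=0 ⇒ 0

Ȟ^0 ≅ 0, Ȟ^1 ≅ Z ⊕ Z/2, Ȟ^2 ≅ 0


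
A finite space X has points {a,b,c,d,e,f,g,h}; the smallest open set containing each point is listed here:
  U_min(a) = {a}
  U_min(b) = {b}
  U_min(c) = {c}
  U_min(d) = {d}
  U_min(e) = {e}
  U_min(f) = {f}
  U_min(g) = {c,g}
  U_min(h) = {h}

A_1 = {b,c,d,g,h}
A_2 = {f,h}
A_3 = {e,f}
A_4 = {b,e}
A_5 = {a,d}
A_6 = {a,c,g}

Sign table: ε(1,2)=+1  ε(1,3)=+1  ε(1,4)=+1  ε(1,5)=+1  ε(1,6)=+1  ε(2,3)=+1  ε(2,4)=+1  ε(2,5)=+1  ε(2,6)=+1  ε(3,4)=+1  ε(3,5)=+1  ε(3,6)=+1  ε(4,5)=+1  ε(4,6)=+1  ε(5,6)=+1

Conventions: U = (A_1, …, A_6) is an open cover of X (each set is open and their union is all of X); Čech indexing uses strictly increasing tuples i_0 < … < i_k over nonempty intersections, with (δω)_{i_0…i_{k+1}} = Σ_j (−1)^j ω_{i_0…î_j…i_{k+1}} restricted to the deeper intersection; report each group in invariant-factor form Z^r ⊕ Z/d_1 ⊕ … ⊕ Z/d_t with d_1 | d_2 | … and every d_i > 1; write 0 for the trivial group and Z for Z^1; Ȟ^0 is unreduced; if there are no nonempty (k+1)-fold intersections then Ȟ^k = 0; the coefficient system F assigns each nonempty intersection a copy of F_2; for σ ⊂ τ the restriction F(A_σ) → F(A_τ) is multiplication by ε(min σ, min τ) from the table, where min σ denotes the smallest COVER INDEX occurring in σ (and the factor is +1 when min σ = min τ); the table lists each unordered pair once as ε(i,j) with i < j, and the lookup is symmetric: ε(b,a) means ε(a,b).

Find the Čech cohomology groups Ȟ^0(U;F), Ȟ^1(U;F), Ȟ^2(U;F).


Ȟ^0 = Z/2; Ȟ^1 = Z/2 ⊕ Z/2; Ȟ^2 = 0

nerve of the cover:
  A12={h} A14={b} A15={d} A16={c,g} A23={f} A34={e} A56={a}
C dims 6,7; δ0: rk_F2 5
Ȟ^0 = (6 − 5) − 0 = 1, so Ȟ^0 ≅ Z/2
Ȟ^1 = (7 − 0) − 5 = 2, so Ȟ^1 ≅ Z/2 ⊕ Z/2
Ȟ^2 = (0 − 0) − 0 = 0, so Ȟ^2 ≅ 0


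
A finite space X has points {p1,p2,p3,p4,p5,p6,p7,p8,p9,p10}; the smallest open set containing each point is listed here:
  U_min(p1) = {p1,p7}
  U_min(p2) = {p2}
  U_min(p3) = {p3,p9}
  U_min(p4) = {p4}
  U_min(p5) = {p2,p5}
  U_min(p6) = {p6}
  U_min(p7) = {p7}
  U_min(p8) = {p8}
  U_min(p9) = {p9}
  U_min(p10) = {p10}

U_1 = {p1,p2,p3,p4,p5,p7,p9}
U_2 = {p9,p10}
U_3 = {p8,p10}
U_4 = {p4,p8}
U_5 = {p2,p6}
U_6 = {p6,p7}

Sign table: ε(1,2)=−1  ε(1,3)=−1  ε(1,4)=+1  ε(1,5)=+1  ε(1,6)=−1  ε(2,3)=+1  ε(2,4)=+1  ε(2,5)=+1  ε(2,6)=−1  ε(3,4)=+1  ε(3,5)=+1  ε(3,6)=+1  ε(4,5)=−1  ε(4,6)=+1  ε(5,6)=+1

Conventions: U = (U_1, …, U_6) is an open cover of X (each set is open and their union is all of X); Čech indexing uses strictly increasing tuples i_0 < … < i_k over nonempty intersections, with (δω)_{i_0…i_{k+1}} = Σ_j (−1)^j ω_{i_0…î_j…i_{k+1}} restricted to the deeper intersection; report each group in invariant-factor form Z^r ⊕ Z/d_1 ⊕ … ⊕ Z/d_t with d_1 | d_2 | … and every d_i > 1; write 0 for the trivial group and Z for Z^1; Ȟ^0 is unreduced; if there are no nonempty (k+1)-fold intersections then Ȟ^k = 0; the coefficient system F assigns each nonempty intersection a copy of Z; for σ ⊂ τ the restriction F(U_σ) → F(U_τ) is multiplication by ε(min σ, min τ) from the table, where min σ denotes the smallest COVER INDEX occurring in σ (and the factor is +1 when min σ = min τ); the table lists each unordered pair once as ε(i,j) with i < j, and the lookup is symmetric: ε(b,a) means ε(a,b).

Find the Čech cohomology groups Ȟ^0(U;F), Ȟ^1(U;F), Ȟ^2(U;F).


Ȟ^0 = 0, Ȟ^1 = Z ⊕ Z/2, Ȟ^2 = 0

intersection data:
  U12={p9} U14={p4} U15={p2} U16={p7} U23={p10} U34={p8} U56={p6}
C dims 6,7; δ0: rk 6, SNF 1^5·2
Ȟ^0 = (6 − 6) − 0 = 0, so Ȟ^0 ≅ 0
Ȟ^1 = (7 − 0) − 6 = 1 plus torsion [2], so Ȟ^1 ≅ Z ⊕ Z/2
Ȟ^2 = (0 − 0) − 0 = 0, so Ȟ^2 ≅ 0


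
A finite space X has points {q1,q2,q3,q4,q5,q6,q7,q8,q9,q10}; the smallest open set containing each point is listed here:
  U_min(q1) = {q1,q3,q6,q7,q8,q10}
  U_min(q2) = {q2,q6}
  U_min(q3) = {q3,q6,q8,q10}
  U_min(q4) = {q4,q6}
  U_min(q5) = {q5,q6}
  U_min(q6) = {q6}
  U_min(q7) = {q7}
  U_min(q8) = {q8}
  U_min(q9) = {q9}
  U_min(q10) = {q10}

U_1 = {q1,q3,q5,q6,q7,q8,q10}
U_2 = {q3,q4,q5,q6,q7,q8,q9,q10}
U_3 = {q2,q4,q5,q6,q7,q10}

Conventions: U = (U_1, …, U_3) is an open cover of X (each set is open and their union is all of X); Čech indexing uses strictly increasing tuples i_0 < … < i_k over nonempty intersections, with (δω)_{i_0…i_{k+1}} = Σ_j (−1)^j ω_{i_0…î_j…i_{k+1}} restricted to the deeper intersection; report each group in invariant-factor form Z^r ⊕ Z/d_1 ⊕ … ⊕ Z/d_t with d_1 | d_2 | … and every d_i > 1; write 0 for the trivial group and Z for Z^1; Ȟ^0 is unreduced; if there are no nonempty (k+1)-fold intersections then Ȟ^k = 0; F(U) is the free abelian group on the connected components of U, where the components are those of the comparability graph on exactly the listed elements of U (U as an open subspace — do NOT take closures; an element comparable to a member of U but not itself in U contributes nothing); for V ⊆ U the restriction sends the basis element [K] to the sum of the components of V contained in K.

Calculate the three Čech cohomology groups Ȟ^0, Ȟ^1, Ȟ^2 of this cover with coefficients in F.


Ȟ^0 ≅ Z^2; Ȟ^1 ≅ 0; Ȟ^2 ≅ 0

intersection data:
  U12={q3,q5,q6,q7,q8,q10} U13={q5,q6,q7,q10} U23={q4,q5,q6,q7,q10}
  U123={q5,q6,q7,q10}
components per intersection:
  U1: {q1,q3,q5,q6,q7,q8,q10}
  U2: {q3,q4,q5,q6,q8,q10} {q7} {q9}
  U3: {q2,q4,q5,q6} {q7} {q10}
  U12: {q3,q5,q6,q8,q10} {q7}
  U13: {q5,q6} {q7} {q10}
  U23: {q4,q5,q6} {q7} {q10}
  U123: {q5,q6} {q7} {q10}
C dims 7,8,3; δ0: rk 5, SNF 1^5; δ1: rk 3, SNF 1^3
Ȟ^0 = (7 − 5) − 0 = 2, so Ȟ^0 ≅ Z^2
Ȟ^1 = (8 − 3) − 5 = 0, so Ȟ^1 ≅ 0
Ȟ^2 = (3 − 0) − 3 = 0, so Ȟ^2 ≅ 0


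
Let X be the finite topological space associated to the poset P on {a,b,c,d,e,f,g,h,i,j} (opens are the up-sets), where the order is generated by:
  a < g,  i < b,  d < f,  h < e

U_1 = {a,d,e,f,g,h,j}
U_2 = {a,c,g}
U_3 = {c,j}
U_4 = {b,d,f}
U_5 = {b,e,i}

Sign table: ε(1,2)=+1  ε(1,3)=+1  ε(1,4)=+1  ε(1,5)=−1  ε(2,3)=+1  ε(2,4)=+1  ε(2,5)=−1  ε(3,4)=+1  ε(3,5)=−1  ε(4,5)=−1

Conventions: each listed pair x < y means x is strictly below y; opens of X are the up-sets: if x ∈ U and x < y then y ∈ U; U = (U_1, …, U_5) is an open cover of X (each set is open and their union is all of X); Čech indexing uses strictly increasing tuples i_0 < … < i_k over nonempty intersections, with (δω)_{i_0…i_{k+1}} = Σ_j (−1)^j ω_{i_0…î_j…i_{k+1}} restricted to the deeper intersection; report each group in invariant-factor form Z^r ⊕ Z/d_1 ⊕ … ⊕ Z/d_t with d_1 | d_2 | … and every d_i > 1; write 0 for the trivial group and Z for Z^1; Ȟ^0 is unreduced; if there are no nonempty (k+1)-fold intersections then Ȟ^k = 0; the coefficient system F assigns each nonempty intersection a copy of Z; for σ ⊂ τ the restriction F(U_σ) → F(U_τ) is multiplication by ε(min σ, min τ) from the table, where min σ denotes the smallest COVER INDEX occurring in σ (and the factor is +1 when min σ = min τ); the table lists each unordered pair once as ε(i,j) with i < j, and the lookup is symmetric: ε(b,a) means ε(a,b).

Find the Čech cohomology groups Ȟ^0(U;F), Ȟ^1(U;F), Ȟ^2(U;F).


nonempty overlaps:
  U12={a,g} U13={j} U14={d,f} U15={e} U23={c} U45={b}
C dims 5,6; δ0: rk 4, SNF 1^4
degree 0: 5−4−0 = 1 → Ȟ^0 ≅ Z
degree 1: 6−0−4 = 2 → Ȟ^1 ≅ Z^2
degree 2: 0−0−0 = 0 → Ȟ^2 ≅ 0

Ȟ^0 = Z, Ȟ^1 = Z^2 and Ȟ^2 = 0


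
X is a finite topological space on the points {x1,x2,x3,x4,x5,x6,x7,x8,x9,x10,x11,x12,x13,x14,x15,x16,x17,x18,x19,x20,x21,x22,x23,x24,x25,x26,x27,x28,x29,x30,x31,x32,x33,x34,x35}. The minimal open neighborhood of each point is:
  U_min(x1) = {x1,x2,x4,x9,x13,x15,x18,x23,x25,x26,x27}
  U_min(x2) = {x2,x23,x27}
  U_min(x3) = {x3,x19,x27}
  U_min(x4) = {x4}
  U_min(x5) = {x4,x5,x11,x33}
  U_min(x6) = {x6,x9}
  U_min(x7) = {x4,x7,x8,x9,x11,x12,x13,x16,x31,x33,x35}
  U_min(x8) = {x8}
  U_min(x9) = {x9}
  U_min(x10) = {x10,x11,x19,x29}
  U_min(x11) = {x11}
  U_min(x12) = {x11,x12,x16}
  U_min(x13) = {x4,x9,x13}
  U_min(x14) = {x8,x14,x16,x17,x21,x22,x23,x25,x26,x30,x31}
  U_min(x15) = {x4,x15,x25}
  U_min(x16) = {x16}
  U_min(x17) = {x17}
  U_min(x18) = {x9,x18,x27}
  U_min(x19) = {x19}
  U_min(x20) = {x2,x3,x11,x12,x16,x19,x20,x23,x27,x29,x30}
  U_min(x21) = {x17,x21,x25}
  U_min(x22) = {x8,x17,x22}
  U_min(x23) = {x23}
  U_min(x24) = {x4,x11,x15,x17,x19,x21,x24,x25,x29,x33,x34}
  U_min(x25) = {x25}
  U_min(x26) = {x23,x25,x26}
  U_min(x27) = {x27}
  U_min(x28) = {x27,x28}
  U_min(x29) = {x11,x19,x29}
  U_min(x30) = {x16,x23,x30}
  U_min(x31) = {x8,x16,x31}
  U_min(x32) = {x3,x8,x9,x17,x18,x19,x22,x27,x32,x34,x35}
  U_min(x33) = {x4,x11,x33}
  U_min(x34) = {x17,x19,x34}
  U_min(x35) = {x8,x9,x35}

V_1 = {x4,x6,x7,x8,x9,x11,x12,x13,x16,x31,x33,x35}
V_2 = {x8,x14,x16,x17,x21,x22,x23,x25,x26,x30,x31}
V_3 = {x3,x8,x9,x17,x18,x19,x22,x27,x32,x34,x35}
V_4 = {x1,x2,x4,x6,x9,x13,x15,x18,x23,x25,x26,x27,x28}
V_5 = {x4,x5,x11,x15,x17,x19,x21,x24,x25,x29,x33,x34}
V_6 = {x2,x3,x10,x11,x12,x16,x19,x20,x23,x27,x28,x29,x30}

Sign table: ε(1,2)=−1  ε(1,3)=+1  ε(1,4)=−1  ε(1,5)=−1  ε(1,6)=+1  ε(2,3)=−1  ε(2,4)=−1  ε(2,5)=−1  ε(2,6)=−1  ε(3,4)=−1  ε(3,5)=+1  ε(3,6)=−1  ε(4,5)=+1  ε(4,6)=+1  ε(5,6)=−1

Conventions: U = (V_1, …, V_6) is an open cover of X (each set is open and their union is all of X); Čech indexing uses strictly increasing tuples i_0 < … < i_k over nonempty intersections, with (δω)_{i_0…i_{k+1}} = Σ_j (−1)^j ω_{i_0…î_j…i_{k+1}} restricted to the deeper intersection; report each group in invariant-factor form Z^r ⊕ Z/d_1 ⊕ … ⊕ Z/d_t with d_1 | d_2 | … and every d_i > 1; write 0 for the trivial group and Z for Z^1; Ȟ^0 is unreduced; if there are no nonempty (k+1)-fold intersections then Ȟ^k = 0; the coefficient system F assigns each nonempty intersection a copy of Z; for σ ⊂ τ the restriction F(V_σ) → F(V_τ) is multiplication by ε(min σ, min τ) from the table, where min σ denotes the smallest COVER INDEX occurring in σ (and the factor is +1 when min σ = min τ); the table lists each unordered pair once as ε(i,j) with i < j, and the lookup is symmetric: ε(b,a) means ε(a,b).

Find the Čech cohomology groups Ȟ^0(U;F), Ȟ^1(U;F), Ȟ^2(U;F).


nerve of the cover:
  V12={x8,x16,x31} V13={x8,x9,x35} V14={x4,x6,x9,x13} V15={x4,x11,x33} V16={x11,x12,x16} V23={x8,x17,x22} V24={x23,x25,x26} V25={x17,x21,x25} V26={x16,x23,x30} V34={x9,x18,x27} V35={x17,x19,x34} V36={x3,x19,x27} V45={x4,x15,x25} V46={x2,x23,x27,x28} V56={x11,x19,x29}
  V123={x8} V126={x16} V134={x9} V145={x4} V156={x11} V235={x17} V245={x25} V246={x23} V346={x27} V356={x19}
C dims 6,15,10; δ0: rk 6, SNF 1^5·2; δ1: rk 9, SNF 1^9
Ȟ^0 = (6 − 6) − 0 = 0, so Ȟ^0 ≅ 0
Ȟ^1 = (15 − 9) − 6 = 0 plus torsion [2], so Ȟ^1 ≅ Z/2
Ȟ^2 = (10 − 0) − 9 = 1, so Ȟ^2 ≅ Z

Ȟ^0(U;F) ≅ 0, Ȟ^1(U;F) ≅ Z/2, Ȟ^2(U;F) ≅ Z


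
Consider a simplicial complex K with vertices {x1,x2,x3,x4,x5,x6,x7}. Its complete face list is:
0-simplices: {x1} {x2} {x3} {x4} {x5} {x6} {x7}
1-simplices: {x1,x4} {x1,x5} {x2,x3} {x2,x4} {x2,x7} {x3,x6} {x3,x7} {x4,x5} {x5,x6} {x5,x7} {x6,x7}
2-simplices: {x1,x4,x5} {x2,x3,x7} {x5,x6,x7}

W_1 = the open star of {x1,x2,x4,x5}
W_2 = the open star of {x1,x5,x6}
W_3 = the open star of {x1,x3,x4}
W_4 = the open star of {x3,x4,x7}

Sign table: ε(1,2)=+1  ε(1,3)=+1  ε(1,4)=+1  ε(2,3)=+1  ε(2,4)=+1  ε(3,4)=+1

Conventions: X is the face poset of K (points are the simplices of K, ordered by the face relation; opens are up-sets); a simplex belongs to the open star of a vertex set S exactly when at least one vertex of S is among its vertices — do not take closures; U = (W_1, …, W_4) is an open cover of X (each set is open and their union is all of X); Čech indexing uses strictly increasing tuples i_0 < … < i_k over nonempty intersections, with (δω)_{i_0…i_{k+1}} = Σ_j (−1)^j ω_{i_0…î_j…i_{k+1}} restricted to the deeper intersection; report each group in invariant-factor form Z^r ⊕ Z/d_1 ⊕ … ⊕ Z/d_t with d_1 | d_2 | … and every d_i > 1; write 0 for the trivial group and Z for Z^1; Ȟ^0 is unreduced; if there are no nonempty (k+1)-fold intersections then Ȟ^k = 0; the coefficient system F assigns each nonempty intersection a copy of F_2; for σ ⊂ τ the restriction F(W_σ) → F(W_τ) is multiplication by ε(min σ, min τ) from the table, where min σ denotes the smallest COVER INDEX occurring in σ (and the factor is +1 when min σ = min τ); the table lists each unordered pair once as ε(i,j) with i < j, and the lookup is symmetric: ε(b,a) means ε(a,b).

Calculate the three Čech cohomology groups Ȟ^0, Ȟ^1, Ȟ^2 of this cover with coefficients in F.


Ȟ^0(U;F) ≅ Z/2,  Ȟ^1(U;F) ≅ 0,  Ȟ^2(U;F) ≅ 0

nerve simplices:
  W1={{x1},{x2},{x4},{x5},{x1,x4},{x1,x5},{x2,x3},{x2,x4},{x2,x7},{x4,x5},{x5,x6},{x5,x7},{x1,x4,x5},{x2,x3,x7},{x5,x6,x7}} W2={{x1},{x5},{x6},{x1,x4},{x1,x5},{x3,x6},{x4,x5},{x5,x6},{x5,x7},{x6,x7},{x1,x4,x5},{x5,x6,x7}} W3={{x1},{x3},{x4},{x1,x4},{x1,x5},{x2,x3},{x2,x4},{x3,x6},{x3,x7},{x4,x5},{x1,x4,x5},{x2,x3,x7}} W4={{x3},{x4},{x7},{x1,x4},{x2,x3},{x2,x4},{x2,x7},{x3,x6},{x3,x7},{x4,x5},{x5,x7},{x6,x7},{x1,x4,x5},{x2,x3,x7},{x5,x6,x7}}
  W12={{x1},{x5},{x1,x4},{x1,x5},{x4,x5},{x5,x6},{x5,x7},{x1,x4,x5},{x5,x6,x7}} W13={{x1},{x4},{x1,x4},{x1,x5},{x2,x3},{x2,x4},{x4,x5},{x1,x4,x5},{x2,x3,x7}} W14={{x4},{x1,x4},{x2,x3},{x2,x4},{x2,x7},{x4,x5},{x5,x7},{x1,x4,x5},{x2,x3,x7},{x5,x6,x7}} W23={{x1},{x1,x4},{x1,x5},{x3,x6},{x4,x5},{x1,x4,x5}} W24={{x1,x4},{x3,x6},{x4,x5},{x5,x7},{x6,x7},{x1,x4,x5},{x5,x6,x7}} W34={{x3},{x4},{x1,x4},{x2,x3},{x2,x4},{x3,x6},{x3,x7},{x4,x5},{x1,x4,x5},{x2,x3,x7}}
  W123={{x1},{x1,x4},{x1,x5},{x4,x5},{x1,x4,x5}} W124={{x1,x4},{x4,x5},{x5,x7},{x1,x4,x5},{x5,x6,x7}} W134={{x4},{x1,x4},{x2,x3},{x2,x4},{x4,x5},{x1,x4,x5},{x2,x3,x7}} W234={{x1,x4},{x3,x6},{x4,x5},{x1,x4,x5}}
  W1234={{x1,x4},{x4,x5},{x1,x4,x5}}
C dims 4,6,4,1; δ0: rk_F2 3; δ1: rk_F2 3; δ2: rk_F2 1
degree 0: 4−3−0 = 1 → Ȟ^0 ≅ Z/2
degree 1: 6−3−3 = 0 → Ȟ^1 ≅ 0
degree 2: 4−1−3 = 0 → Ȟ^2 ≅ 0


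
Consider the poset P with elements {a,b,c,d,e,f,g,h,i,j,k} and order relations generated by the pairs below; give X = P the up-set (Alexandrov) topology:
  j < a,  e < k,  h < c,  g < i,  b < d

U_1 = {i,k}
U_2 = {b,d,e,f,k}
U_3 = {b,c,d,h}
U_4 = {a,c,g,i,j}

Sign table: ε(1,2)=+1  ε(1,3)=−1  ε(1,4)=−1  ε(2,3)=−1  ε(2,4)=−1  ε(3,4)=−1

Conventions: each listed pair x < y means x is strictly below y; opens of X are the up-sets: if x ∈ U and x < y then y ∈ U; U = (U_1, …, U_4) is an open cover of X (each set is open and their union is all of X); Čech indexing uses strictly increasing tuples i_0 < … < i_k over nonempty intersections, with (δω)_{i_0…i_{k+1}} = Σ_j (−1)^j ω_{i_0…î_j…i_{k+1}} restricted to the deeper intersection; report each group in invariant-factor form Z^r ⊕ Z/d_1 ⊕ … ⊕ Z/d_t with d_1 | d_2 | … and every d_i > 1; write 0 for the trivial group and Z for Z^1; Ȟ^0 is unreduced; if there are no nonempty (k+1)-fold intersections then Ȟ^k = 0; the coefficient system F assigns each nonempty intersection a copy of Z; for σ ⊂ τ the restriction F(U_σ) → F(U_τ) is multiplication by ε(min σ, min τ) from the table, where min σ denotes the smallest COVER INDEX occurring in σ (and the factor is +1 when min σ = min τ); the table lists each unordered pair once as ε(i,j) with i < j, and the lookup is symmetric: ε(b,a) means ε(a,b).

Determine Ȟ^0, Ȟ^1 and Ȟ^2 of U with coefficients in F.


Ȟ^0 ≅ 0, Ȟ^1 ≅ Z/2 and Ȟ^2 ≅ 0

nonempty overlaps:
  U12={k} U14={i} U23={b,d} U34={c}
C dims 4,4; δ0: rk 4, SNF 1^3·2
degree 0: 4−4−0 = 0 → Ȟ^0 ≅ 0
degree 1: 4−0−4 = 0 plus torsion [2] → Ȟ^1 ≅ Z/2
degree 2: 0−0−0 = 0 → Ȟ^2 ≅ 0
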